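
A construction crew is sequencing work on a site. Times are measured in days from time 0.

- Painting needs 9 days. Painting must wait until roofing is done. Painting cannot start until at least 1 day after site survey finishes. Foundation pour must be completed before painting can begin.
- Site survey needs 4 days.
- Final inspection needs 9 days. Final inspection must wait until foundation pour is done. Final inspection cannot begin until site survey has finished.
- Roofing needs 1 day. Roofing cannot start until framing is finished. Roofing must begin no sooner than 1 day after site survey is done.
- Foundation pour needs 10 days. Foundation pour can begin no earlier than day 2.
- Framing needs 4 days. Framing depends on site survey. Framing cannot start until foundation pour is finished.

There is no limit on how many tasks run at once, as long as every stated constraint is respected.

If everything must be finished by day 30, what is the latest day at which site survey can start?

12

Nothing follows painting; the deadline of day 30 is its only limit. It must start by 30 − 9 = day 21.
Roofing must finish before painting (must start by day 21). With a 1-day duration, roofing must start by 21 − 1 = day 20.
Since roofing (must start by day 20) depends on it, framing must finish by day 20. Backing off its 4-day duration gives a latest start of day 16.
Final inspection must finish by day 30; it takes 9 days, so it must start by 30 − 9 = day 21.
Site survey has several dependents: framing (must start by day 16); roofing (must start by day 20, minus 1-day gap → day 19); painting (must start by day 21, minus 1-day gap → day 20); final inspection (must start by day 21). The earliest of those limits is day 16, so site survey must start by 16 − 4 = day 12.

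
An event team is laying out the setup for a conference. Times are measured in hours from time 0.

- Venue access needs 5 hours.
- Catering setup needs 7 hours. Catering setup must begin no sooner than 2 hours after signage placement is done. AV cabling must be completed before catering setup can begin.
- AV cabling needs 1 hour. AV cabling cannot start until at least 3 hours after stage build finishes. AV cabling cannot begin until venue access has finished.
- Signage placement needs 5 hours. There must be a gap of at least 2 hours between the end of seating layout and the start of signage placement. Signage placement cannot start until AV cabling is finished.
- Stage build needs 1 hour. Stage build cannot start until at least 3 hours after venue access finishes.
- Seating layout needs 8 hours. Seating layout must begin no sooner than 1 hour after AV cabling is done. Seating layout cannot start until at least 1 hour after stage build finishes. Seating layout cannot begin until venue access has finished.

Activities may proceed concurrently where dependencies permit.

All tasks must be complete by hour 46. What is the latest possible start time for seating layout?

Catering setup must finish by hour 46; it takes 7 hours, so it must start by 46 − 7 = hour 39.
Signage placement feeds into catering setup (must start by hour 39, minus 2-hour gap → hour 37); so signage placement must finish by hour 37 and therefore start by hour 32.
Since signage placement (must start by hour 32, minus 2-hour gap → hour 30) depends on it, seating layout must finish by hour 30. Backing off its 8-hour duration gives a latest start of hour 22.

22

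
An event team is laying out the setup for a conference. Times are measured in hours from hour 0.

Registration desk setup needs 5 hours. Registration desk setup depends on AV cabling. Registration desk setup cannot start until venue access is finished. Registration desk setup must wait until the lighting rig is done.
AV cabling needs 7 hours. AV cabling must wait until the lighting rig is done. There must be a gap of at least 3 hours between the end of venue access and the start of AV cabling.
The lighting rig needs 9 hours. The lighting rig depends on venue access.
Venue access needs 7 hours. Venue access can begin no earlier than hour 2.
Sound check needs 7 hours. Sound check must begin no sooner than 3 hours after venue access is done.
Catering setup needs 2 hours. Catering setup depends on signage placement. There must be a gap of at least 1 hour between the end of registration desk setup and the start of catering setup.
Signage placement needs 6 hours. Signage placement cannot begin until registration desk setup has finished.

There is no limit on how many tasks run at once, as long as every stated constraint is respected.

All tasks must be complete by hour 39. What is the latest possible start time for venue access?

3

Catering setup has no dependents, so it just needs to finish by hour 39. Starting by 39 − 2 = hour 37 achieves that.
Signage placement must finish before catering setup (must start by hour 37). With a 6-hour duration, signage placement must start by 37 − 6 = hour 31.
Registration desk setup feeds signage placement (must start by hour 31); catering setup (must start by hour 37, minus 1-hour gap → hour 36). Taking the minimum, registration desk setup must finish by hour 31 and start by 31 − 5 = hour 26.
AV cabling has to be done before registration desk setup (must start by hour 26). That means finishing by hour 26, i.e. starting by 26 − 7 = hour 19.
For the lighting rig: AV cabling (must start by hour 19); registration desk setup (must start by hour 26). The most restrictive is hour 19; with a 9-hour duration, the lighting rig must start by hour 10.
To finish by hour 39, sound check (duration 7) must start no later than hour 32.
Venue access feeds the lighting rig (must start by hour 10); AV cabling (must start by hour 19, minus 3-hour gap → hour 16); registration desk setup (must start by hour 26); sound check (must start by hour 32, minus 3-hour gap → hour 29). Taking the minimum, venue access must finish by hour 10 and start by 10 − 7 = hour 3.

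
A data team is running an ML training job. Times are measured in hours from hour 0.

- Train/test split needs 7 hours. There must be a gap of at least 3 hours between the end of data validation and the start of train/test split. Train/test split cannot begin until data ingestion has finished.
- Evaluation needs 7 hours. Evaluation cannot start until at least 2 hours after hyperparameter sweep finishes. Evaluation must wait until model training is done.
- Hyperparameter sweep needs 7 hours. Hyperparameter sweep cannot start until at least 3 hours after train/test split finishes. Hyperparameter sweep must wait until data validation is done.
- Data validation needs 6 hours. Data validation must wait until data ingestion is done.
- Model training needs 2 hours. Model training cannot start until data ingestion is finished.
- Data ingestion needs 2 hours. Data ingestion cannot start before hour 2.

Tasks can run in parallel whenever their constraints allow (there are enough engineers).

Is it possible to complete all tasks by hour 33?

No

Data ingestion waits on its own release at hour 2, so it starts at hour 2 and finishes at 2 + 2 = hour 4.
After data ingestion (finishes hour 4), model training can start at hour 4 and finishes at hour 6.
Data validation waits on data ingestion (finishes hour 4), so it starts at hour 4 and finishes at 4 + 6 = hour 10.
Train/test split needs all of data validation (finishes hour 10, plus 3-hour gap → hour 13); data ingestion (finishes hour 4). That puts its earliest start at hour 13; it finishes at 13 + 7 = hour 20.
Hyperparameter sweep needs all of train/test split (finishes hour 20, plus 3-hour gap → hour 23); data validation (finishes hour 10). That puts its earliest start at hour 23; it finishes at 23 + 7 = hour 30.
For evaluation: hyperparameter sweep (finishes hour 30, plus 2-hour gap → hour 32); model training (finishes hour 6). Taking the maximum gives a start of hour 32, and it finishes at 32 + 7 = hour 39.
The earliest everything can be done is hour 39, which is after the deadline of 33, so it is not possible.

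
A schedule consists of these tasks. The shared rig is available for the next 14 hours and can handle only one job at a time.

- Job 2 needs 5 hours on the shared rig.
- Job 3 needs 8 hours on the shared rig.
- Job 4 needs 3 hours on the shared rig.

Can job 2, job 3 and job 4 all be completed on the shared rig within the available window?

Running back to back, the jobs need 5 + 8 + 3 = 16 hours on the shared rig.
Since 16 > 14, they cannot all fit.

No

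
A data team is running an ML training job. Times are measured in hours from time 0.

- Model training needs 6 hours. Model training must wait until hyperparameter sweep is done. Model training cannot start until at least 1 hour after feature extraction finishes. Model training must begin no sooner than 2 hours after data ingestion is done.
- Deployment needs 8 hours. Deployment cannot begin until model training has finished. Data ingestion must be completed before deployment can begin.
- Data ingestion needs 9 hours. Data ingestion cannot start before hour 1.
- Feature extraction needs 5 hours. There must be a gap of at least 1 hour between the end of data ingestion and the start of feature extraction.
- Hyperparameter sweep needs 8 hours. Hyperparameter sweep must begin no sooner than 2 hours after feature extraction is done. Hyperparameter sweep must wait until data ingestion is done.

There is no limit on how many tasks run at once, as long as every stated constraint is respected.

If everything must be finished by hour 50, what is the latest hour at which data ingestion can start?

Deployment has no dependents, so it just needs to finish by hour 50. Starting by 50 − 8 = hour 42 achieves that.
Model training has to be done before deployment (must start by hour 42). That means finishing by hour 42, i.e. starting by 42 − 6 = hour 36.
Hyperparameter sweep has to be done before model training (must start by hour 36). That means finishing by hour 36, i.e. starting by 36 − 8 = hour 28.
Feature extraction has several dependents: hyperparameter sweep (must start by hour 28, minus 2-hour gap → hour 26); model training (must start by hour 36, minus 1-hour gap → hour 35). The earliest of those limits is hour 26, so feature extraction must start by 26 − 5 = hour 21.
Data ingestion feeds feature extraction (must start by hour 21, minus 1-hour gap → hour 20); hyperparameter sweep (must start by hour 28); model training (must start by hour 36, minus 2-hour gap → hour 34); deployment (must start by hour 42). Taking the minimum, data ingestion must finish by hour 20 and start by 20 − 9 = hour 11.

11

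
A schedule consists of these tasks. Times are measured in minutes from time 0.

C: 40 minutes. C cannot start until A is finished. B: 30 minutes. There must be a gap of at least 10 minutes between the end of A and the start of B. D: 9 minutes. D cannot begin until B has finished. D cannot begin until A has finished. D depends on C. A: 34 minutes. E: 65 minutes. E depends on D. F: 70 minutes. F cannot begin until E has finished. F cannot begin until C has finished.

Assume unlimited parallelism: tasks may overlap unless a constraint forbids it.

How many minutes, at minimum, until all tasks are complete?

Nothing blocks A, so it runs from minute 0 to minute 34.
After A (finishes minute 34), C can start at minute 34 and finishes at minute 74.
B waits on A (finishes minute 34, plus 10-minute gap → minute 44), so it starts at minute 44 and finishes at 44 + 30 = minute 74.
D has to wait for B (finishes minute 74); A (finishes minute 34); C (finishes minute 74). The latest of these is minute 74, so D runs minute 74 to 74 + 9 = minute 83.
After D (finishes minute 83), E can start at minute 83 and finishes at minute 148.
For F: E (finishes minute 148); C (finishes minute 74). Taking the maximum gives a start of minute 148, and it finishes at 148 + 70 = minute 218.
All tasks are finished once the last one completes. Finish times: A at 34, B at 74, C at 74, D at 83, E at 148, F at 218. The latest is minute 218.

218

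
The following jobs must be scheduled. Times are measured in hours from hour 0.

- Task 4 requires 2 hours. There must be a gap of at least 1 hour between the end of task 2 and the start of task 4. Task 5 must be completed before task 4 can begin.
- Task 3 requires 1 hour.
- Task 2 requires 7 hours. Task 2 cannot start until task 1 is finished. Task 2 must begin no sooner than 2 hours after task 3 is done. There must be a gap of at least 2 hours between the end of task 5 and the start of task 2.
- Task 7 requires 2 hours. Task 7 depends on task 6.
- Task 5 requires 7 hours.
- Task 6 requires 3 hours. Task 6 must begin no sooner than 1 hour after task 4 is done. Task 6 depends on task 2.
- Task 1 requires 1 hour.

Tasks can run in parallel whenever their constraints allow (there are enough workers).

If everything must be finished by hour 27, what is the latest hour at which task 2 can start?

Task 7 has no dependents, so it just needs to finish by hour 27. Starting by 27 − 2 = hour 25 achieves that.
Since task 7 (must start by hour 25) depends on it, task 6 must finish by hour 25. Backing off its 3-hour duration gives a latest start of hour 22.
Task 4 has to be done before task 6 (must start by hour 22, minus 1-hour gap → hour 21). That means finishing by hour 21, i.e. starting by 21 − 2 = hour 19.
Task 2 feeds task 4 (must start by hour 19, minus 1-hour gap → hour 18); task 6 (must start by hour 22). Taking the minimum, task 2 must finish by hour 18 and start by 18 − 7 = hour 11.

11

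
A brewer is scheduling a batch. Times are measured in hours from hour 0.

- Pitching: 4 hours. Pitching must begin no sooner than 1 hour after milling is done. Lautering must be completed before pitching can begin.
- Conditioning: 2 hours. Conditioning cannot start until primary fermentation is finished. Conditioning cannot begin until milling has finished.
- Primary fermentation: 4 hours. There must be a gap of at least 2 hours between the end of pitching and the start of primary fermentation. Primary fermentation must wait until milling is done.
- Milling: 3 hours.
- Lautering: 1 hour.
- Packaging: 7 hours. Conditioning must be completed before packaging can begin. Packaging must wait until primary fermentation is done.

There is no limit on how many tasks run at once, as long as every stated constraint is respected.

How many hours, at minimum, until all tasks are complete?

Lautering has no prerequisites, so it starts at hour 0 and finishes at hour 1.
Nothing blocks milling, so it runs from hour 0 to hour 3.
Pitching cannot start until milling (finishes hour 3, plus 1-hour gap → hour 4); lautering (finishes hour 1). The controlling bound is hour 4, so pitching finishes at 4 + 4 = hour 8.
Primary fermentation has to wait for pitching (finishes hour 8, plus 2-hour gap → hour 10); milling (finishes hour 3). The latest of these is hour 10, so primary fermentation runs hour 10 to 10 + 4 = hour 14.
Conditioning needs all of primary fermentation (finishes hour 14); milling (finishes hour 3). That puts its earliest start at hour 14; it finishes at 14 + 2 = hour 16.
Packaging needs all of conditioning (finishes hour 16); primary fermentation (finishes hour 14). That puts its earliest start at hour 16; it finishes at 16 + 7 = hour 23.
All tasks are finished once the last one completes. Finish times: Milling at 3, Lautering at 1, Pitching at 8, Primary fermentation at 14, Conditioning at 16, Packaging at 23. The latest is hour 23.

23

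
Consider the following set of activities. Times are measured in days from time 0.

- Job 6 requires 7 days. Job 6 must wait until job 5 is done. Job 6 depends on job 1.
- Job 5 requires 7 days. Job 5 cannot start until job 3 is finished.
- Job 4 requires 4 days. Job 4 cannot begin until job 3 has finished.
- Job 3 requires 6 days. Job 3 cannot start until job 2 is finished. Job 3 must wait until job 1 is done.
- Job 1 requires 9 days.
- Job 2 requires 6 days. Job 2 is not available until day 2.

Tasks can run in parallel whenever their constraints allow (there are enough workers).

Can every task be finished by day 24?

Job 2 cannot begin until its own release at day 2. It runs from day 2 to 2 + 6 = day 8.
Nothing blocks job 1, so it runs from day 0 to day 9.
For job 3: job 2 (finishes day 8); job 1 (finishes day 9). Taking the maximum gives a start of day 9, and it finishes at 9 + 6 = day 15.
Job 5 cannot begin until job 3 (finishes day 15). It runs from day 15 to 15 + 7 = day 22.
Job 6 needs all of job 5 (finishes day 22); job 1 (finishes day 9). That puts its earliest start at day 22; it finishes at 22 + 7 = day 29.
Job 4 waits on job 3 (finishes day 15), so it starts at day 15 and finishes at 15 + 4 = day 19.
The earliest everything can be done is day 29, which is after the deadline of 24, so it is not possible.

No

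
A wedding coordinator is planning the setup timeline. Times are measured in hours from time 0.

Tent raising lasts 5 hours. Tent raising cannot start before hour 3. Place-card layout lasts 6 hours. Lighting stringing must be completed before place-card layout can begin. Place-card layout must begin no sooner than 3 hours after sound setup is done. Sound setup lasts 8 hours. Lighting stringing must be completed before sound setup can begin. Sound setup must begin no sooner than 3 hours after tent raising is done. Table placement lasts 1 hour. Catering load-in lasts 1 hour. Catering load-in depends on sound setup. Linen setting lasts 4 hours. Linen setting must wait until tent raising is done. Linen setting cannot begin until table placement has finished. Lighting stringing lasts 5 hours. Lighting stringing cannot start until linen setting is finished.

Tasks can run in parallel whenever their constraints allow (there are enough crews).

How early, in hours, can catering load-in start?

Nothing blocks table placement, so it runs from hour 0 to hour 1.
Tent raising cannot begin until its own release at hour 3. It runs from hour 3 to 3 + 5 = hour 8.
For linen setting: tent raising (finishes hour 8); table placement (finishes hour 1). Taking the maximum gives a start of hour 8, and it finishes at 8 + 4 = hour 12.
After linen setting (finishes hour 12), lighting stringing can start at hour 12 and finishes at hour 17.
For sound setup: lighting stringing (finishes hour 17); tent raising (finishes hour 8, plus 3-hour gap → hour 11). Taking the maximum gives a start of hour 17, and it finishes at 17 + 8 = hour 25.
Catering load-in waits on sound setup (finishes hour 25), so the earliest it can start is hour 25.

25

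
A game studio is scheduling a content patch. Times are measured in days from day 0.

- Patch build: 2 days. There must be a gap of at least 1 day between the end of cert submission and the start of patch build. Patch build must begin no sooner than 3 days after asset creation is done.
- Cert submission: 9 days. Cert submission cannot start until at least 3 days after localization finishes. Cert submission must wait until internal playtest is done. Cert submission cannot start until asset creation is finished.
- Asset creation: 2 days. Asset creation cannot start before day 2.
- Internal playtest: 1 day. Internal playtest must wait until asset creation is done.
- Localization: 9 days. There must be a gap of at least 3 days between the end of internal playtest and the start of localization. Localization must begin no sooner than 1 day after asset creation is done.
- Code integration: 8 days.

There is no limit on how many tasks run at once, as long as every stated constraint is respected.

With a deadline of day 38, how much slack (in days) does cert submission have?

6

After its own release at day 2, asset creation can start at day 2 and finishes at day 4.
Internal playtest cannot begin until asset creation (finishes day 4). It runs from day 4 to 4 + 1 = day 5.
Localization needs all of internal playtest (finishes day 5, plus 3-day gap → day 8); asset creation (finishes day 4, plus 1-day gap → day 5). That puts its earliest start at day 8; it finishes at 8 + 9 = day 17.
Cert submission has to wait for localization (finishes day 17, plus 3-day gap → day 20); internal playtest (finishes day 5); asset creation (finishes day 4). The latest of these is day 20, so cert submission runs day 20 to 20 + 9 = day 29.

Working backward from the deadline:
Patch build has no dependents, so it just needs to finish by day 38. Starting by 38 − 2 = day 36 achieves that.
Cert submission feeds into patch build (must start by day 36, minus 1-day gap → day 35); so cert submission must finish by day 35 and therefore start by day 26.
So cert submission can start as early as day 20 and as late as day 26, giving 26 − 20 = 6 days of slack.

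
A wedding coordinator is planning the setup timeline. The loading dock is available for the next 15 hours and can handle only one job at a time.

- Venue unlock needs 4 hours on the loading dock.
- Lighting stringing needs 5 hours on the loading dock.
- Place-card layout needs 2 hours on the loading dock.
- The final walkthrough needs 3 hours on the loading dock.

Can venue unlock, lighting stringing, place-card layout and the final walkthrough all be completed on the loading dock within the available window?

Running back to back, the jobs need 4 + 5 + 2 + 3 = 14 hours on the loading dock.
Since 14 ≤ 15, they fit within the window.

Yes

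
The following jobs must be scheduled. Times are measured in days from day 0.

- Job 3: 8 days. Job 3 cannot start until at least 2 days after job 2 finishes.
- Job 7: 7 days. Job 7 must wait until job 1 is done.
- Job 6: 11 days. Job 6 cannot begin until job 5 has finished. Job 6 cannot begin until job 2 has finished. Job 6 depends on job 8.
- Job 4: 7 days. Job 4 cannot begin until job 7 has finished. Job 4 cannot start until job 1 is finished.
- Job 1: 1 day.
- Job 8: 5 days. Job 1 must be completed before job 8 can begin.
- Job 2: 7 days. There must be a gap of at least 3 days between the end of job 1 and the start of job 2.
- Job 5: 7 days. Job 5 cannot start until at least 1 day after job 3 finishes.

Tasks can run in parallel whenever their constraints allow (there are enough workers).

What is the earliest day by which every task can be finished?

40

Job 1 can start immediately at day 0; it finishes at day 1.
Job 8 cannot begin until job 1 (finishes day 1). It runs from day 1 to 1 + 5 = day 6.
Job 7 waits on job 1 (finishes day 1), so it starts at day 1 and finishes at 1 + 7 = day 8.
Job 4 cannot start until job 7 (finishes day 8); job 1 (finishes day 1). The controlling bound is day 8, so job 4 finishes at 8 + 7 = day 15.
Job 2 waits on job 1 (finishes day 1, plus 3-day gap → day 4), so it starts at day 4 and finishes at 4 + 7 = day 11.
Job 3 cannot begin until job 2 (finishes day 11, plus 2-day gap → day 13). It runs from day 13 to 13 + 8 = day 21.
Job 5 waits on job 3 (finishes day 21, plus 1-day gap → day 22), so it starts at day 22 and finishes at 22 + 7 = day 29.
Job 6 has to wait for job 5 (finishes day 29); job 2 (finishes day 11); job 8 (finishes day 6). The latest of these is day 29, so job 6 runs day 29 to 29 + 11 = day 40.
All tasks are finished once the last one completes. Finish times: Job 1 at 1, Job 2 at 11, Job 3 at 21, Job 4 at 15, Job 5 at 29, Job 6 at 40, Job 7 at 8, Job 8 at 6. The latest is day 40.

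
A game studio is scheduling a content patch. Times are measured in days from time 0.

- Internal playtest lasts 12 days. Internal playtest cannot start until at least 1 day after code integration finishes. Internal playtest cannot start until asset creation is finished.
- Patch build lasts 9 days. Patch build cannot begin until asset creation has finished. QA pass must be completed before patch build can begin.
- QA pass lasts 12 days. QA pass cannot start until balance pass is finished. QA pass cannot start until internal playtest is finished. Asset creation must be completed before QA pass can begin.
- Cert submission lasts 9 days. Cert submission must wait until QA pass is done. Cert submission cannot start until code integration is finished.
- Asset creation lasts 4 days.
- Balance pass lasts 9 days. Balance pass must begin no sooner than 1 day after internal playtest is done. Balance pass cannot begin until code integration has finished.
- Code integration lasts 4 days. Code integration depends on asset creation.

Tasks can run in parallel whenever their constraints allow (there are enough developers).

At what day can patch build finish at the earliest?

Asset creation can start immediately at day 0; it finishes at day 4.
Code integration waits on asset creation (finishes day 4), so it starts at day 4 and finishes at 4 + 4 = day 8.
Internal playtest has to wait for code integration (finishes day 8, plus 1-day gap → day 9); asset creation (finishes day 4). The latest of these is day 9, so internal playtest runs day 9 to 9 + 12 = day 21.
For balance pass: internal playtest (finishes day 21, plus 1-day gap → day 22); code integration (finishes day 8). Taking the maximum gives a start of day 22, and it finishes at 22 + 9 = day 31.
For QA pass: balance pass (finishes day 31); internal playtest (finishes day 21); asset creation (finishes day 4). Taking the maximum gives a start of day 31, and it finishes at 31 + 12 = day 43.
Patch build needs all of asset creation (finishes day 4); QA pass (finishes day 43). That puts its earliest start at day 43; it finishes at 43 + 9 = day 52.

52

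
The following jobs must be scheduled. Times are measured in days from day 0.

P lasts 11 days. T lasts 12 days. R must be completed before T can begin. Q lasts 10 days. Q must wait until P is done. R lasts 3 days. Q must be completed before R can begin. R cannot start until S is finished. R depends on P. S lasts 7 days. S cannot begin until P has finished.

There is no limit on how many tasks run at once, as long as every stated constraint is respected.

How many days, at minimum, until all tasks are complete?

36

Nothing blocks P, so it runs from day 0 to day 11.
After P (finishes day 11), S can start at day 11 and finishes at day 18.
Q cannot begin until P (finishes day 11). It runs from day 11 to 11 + 10 = day 21.
R needs all of Q (finishes day 21); S (finishes day 18); P (finishes day 11). That puts its earliest start at day 21; it finishes at 21 + 3 = day 24.
T cannot begin until R (finishes day 24). It runs from day 24 to 24 + 12 = day 36.
All tasks are finished once the last one completes. Finish times: P at 11, Q at 21, R at 24, S at 18, T at 36. The latest is day 36.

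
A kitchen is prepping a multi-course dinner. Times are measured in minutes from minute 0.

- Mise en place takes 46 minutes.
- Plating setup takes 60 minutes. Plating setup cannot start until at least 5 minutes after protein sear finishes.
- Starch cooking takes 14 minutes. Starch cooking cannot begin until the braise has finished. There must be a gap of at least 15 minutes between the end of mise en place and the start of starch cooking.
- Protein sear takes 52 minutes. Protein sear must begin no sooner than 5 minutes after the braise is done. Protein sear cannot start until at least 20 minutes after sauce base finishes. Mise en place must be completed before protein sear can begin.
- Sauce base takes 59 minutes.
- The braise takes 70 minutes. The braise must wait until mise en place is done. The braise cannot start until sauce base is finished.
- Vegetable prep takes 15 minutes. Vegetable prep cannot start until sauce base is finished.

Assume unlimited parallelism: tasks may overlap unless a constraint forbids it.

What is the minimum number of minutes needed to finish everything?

251

Sauce base can start immediately at minute 0; it finishes at minute 59.
Vegetable prep waits on sauce base (finishes minute 59), so it starts at minute 59 and finishes at 59 + 15 = minute 74.
Mise en place can start immediately at minute 0; it finishes at minute 46.
The braise needs all of mise en place (finishes minute 46); sauce base (finishes minute 59). That puts its earliest start at minute 59; it finishes at 59 + 70 = minute 129.
Starch cooking needs all of the braise (finishes minute 129); mise en place (finishes minute 46, plus 15-minute gap → minute 61). That puts its earliest start at minute 129; it finishes at 129 + 14 = minute 143.
Protein sear cannot start until the braise (finishes minute 129, plus 5-minute gap → minute 134); sauce base (finishes minute 59, plus 20-minute gap → minute 79); mise en place (finishes minute 46). The controlling bound is minute 134, so protein sear finishes at 134 + 52 = minute 186.
After protein sear (finishes minute 186, plus 5-minute gap → minute 191), plating setup can start at minute 191 and finishes at minute 251.
All tasks are finished once the last one completes. Finish times: Mise en place at 46, Sauce base at 59, The braise at 129, Protein sear at 186, Vegetable prep at 74, Starch cooking at 143, Plating setup at 251. The latest is minute 251.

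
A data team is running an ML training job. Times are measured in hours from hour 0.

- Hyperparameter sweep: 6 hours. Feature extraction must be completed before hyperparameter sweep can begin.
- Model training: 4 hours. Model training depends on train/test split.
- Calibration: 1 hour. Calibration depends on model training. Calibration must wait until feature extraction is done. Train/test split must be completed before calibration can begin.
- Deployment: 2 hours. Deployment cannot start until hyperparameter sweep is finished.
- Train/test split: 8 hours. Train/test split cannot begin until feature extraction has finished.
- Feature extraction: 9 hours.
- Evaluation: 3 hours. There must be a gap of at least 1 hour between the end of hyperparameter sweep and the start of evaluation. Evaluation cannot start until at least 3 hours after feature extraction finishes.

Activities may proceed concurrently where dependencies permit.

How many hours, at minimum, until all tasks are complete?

Feature extraction can start immediately at hour 0; it finishes at hour 9.
After feature extraction (finishes hour 9), hyperparameter sweep can start at hour 9 and finishes at hour 15.
Deployment waits on hyperparameter sweep (finishes hour 15), so it starts at hour 15 and finishes at 15 + 2 = hour 17.
Evaluation has to wait for hyperparameter sweep (finishes hour 15, plus 1-hour gap → hour 16); feature extraction (finishes hour 9, plus 3-hour gap → hour 12). The latest of these is hour 16, so evaluation runs hour 16 to 16 + 3 = hour 19.
After feature extraction (finishes hour 9), train/test split can start at hour 9 and finishes at hour 17.
Model training cannot begin until train/test split (finishes hour 17). It runs from hour 17 to 17 + 4 = hour 21.
Calibration has to wait for model training (finishes hour 21); feature extraction (finishes hour 9); train/test split (finishes hour 17). The latest of these is hour 21, so calibration runs hour 21 to 21 + 1 = hour 22.
All tasks are finished once the last one completes. Finish times: Feature extraction at 9, Train/test split at 17, Hyperparameter sweep at 15, Model training at 21, Evaluation at 19, Calibration at 22, Deployment at 17. The latest is hour 22.

22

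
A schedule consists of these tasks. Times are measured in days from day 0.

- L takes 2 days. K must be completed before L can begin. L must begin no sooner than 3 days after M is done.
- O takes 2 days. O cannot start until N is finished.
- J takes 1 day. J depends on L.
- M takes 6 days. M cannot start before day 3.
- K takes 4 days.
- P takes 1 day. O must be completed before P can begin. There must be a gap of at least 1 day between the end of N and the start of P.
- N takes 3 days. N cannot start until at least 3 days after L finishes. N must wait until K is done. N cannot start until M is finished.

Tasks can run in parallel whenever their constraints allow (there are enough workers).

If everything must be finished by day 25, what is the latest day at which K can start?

10

Nothing follows J; the deadline of day 25 is its only limit. It must start by 25 − 1 = day 24.
Nothing follows P; the deadline of day 25 is its only limit. It must start by 25 − 1 = day 24.
O must finish before P (must start by day 24). With a 2-day duration, O must start by 24 − 2 = day 22.
N feeds O (must start by day 22); P (must start by day 24, minus 1-day gap → day 23). Taking the minimum, N must finish by day 22 and start by 22 − 3 = day 19.
For L: J (must start by day 24); N (must start by day 19, minus 3-day gap → day 16). The most restrictive is day 16; with a 2-day duration, L must start by day 14.
For K: L (must start by day 14); N (must start by day 19). The most restrictive is day 14; with a 4-day duration, K must start by day 10.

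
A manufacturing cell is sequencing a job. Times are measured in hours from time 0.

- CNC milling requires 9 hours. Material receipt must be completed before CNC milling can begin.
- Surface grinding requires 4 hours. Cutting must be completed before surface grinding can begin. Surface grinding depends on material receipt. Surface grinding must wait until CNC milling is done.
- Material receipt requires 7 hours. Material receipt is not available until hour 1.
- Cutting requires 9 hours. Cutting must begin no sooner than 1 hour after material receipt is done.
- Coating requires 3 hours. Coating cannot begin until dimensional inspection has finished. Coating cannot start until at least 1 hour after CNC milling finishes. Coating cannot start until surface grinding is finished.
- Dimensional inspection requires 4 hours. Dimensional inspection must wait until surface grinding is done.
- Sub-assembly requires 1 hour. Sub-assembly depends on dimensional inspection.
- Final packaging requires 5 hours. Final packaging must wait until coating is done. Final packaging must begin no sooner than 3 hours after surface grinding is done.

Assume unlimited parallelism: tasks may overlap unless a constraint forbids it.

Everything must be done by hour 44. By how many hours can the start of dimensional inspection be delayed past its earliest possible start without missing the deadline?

10

Material receipt waits on its own release at hour 1, so it starts at hour 1 and finishes at 1 + 7 = hour 8.
CNC milling waits on material receipt (finishes hour 8), so it starts at hour 8 and finishes at 8 + 9 = hour 17.
After material receipt (finishes hour 8, plus 1-hour gap → hour 9), cutting can start at hour 9 and finishes at hour 18.
For surface grinding: cutting (finishes hour 18); material receipt (finishes hour 8); CNC milling (finishes hour 17). Taking the maximum gives a start of hour 18, and it finishes at 18 + 4 = hour 22.
Dimensional inspection cannot begin until surface grinding (finishes hour 22). It runs from hour 22 to 22 + 4 = hour 26.

Working backward from the deadline:
Final packaging must finish by hour 44; it takes 5 hours, so it must start by 44 − 5 = hour 39.
Coating must finish before final packaging (must start by hour 39). With a 3-hour duration, coating must start by 39 − 3 = hour 36.
Nothing follows sub-assembly; the deadline of hour 44 is its only limit. It must start by 44 − 1 = hour 43.
Dimensional inspection feeds coating (must start by hour 36); sub-assembly (must start by hour 43). Taking the minimum, dimensional inspection must finish by hour 36 and start by 36 − 4 = hour 32.
So dimensional inspection can start as early as hour 22 and as late as hour 32, giving 32 − 22 = 10 hours of slack.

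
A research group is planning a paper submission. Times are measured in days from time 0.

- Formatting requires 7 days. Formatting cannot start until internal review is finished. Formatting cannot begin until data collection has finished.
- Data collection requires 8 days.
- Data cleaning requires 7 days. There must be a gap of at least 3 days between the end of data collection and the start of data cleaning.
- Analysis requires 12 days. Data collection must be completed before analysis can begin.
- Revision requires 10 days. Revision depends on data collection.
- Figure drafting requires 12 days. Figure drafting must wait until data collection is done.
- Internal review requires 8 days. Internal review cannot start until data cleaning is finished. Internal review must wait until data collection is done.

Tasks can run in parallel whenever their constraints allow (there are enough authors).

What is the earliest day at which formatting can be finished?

Nothing blocks data collection, so it runs from day 0 to day 8.
Data cleaning cannot begin until data collection (finishes day 8, plus 3-day gap → day 11). It runs from day 11 to 11 + 7 = day 18.
For internal review: data cleaning (finishes day 18); data collection (finishes day 8). Taking the maximum gives a start of day 18, and it finishes at 18 + 8 = day 26.
Formatting cannot start until internal review (finishes day 26); data collection (finishes day 8). The controlling bound is day 26, so formatting finishes at 26 + 7 = day 33.

33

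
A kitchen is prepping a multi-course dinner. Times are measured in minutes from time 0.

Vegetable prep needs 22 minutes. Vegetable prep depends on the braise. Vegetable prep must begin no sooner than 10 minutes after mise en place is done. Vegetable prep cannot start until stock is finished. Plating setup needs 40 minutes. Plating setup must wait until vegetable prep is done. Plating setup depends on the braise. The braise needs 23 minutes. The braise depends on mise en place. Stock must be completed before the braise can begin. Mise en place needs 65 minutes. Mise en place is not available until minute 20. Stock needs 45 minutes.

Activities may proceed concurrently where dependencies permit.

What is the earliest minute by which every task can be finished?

170

Nothing blocks stock, so it runs from minute 0 to minute 45.
Mise en place cannot begin until its own release at minute 20. It runs from minute 20 to 20 + 65 = minute 85.
The braise needs all of mise en place (finishes minute 85); stock (finishes minute 45). That puts its earliest start at minute 85; it finishes at 85 + 23 = minute 108.
Vegetable prep has to wait for the braise (finishes minute 108); mise en place (finishes minute 85, plus 10-minute gap → minute 95); stock (finishes minute 45). The latest of these is minute 108, so vegetable prep runs minute 108 to 108 + 22 = minute 130.
Plating setup cannot start until vegetable prep (finishes minute 130); the braise (finishes minute 108). The controlling bound is minute 130, so plating setup finishes at 130 + 40 = minute 170.
All tasks are finished once the last one completes. Finish times: Mise en place at 85, Stock at 45, The braise at 108, Vegetable prep at 130, Plating setup at 170. The latest is minute 170.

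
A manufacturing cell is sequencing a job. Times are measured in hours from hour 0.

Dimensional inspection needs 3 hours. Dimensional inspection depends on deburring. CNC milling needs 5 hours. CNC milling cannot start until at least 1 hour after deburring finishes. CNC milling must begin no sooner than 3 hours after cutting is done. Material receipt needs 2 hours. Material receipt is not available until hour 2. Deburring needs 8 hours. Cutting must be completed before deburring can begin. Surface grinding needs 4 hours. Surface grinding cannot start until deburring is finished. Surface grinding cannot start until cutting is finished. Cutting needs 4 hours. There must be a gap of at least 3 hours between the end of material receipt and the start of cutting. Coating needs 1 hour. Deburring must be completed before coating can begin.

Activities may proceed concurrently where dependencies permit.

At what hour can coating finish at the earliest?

Material receipt waits on its own release at hour 2, so it starts at hour 2 and finishes at 2 + 2 = hour 4.
After material receipt (finishes hour 4, plus 3-hour gap → hour 7), cutting can start at hour 7 and finishes at hour 11.
Deburring waits on cutting (finishes hour 11), so it starts at hour 11 and finishes at 11 + 8 = hour 19.
Coating cannot begin until deburring (finishes hour 19). It runs from hour 19 to 19 + 1 = hour 20.

20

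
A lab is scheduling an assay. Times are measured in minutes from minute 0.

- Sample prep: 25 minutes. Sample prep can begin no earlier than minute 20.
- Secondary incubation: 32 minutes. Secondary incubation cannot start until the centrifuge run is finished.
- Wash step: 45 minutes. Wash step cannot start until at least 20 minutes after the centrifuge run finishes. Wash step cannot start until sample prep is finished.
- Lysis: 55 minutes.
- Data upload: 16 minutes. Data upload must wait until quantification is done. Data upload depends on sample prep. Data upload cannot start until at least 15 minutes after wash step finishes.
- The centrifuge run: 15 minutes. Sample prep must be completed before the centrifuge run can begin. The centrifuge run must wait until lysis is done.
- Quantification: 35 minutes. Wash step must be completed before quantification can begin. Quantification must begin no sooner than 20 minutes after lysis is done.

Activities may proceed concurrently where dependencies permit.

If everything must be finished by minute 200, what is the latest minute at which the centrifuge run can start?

Data upload has no dependents, so it just needs to finish by minute 200. Starting by 200 − 16 = minute 184 achieves that.
Quantification feeds into data upload (must start by minute 184); so quantification must finish by minute 184 and therefore start by minute 149.
Wash step feeds quantification (must start by minute 149); data upload (must start by minute 184, minus 15-minute gap → minute 169). Taking the minimum, wash step must finish by minute 149 and start by 149 − 45 = minute 104.
To finish by minute 200, secondary incubation (duration 32) must start no later than minute 168.
For the centrifuge run: wash step (must start by minute 104, minus 20-minute gap → minute 84); secondary incubation (must start by minute 168). The most restrictive is minute 84; with a 15-minute duration, the centrifuge run must start by minute 69.

69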